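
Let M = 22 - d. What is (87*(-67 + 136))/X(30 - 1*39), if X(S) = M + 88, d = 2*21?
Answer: 6003/68 ≈ 88.279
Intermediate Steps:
d = 42
M = -20 (M = 22 - 1*42 = 22 - 42 = -20)
X(S) = 68 (X(S) = -20 + 88 = 68)
(87*(-67 + 136))/X(30 - 1*39) = (87*(-67 + 136))/68 = (87*69)*(1/68) = 6003*(1/68) = 6003/68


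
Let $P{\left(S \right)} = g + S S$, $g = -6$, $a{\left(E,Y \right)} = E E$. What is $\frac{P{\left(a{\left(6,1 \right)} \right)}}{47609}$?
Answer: $\frac{1290}{47609} \approx 0.027096$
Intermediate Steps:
$a{\left(E,Y \right)} = E^{2}$
$P{\left(S \right)} = -6 + S^{2}$ ($P{\left(S \right)} = -6 + S S = -6 + S^{2}$)
$\frac{P{\left(a{\left(6,1 \right)} \right)}}{47609} = \frac{-6 + \left(6^{2}\right)^{2}}{47609} = \left(-6 + 36^{2}\right) \frac{1}{47609} = \left(-6 + 1296\right) \frac{1}{47609} = 1290 \cdot \frac{1}{47609} = \frac{1290}{47609}$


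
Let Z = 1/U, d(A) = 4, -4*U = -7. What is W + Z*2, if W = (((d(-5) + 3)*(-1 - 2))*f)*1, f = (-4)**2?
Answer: -2344/7 ≈ -334.86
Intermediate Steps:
U = 7/4 (U = -1/4*(-7) = 7/4 ≈ 1.7500)
f = 16
Z = 4/7 (Z = 1/(7/4) = 4/7 ≈ 0.57143)
W = -336 (W = (((4 + 3)*(-1 - 2))*16)*1 = ((7*(-3))*16)*1 = -21*16*1 = -336*1 = -336)
W + Z*2 = -336 + (4/7)*2 = -336 + 8/7 = -2344/7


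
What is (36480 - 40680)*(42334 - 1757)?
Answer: -170423400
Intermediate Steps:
(36480 - 40680)*(42334 - 1757) = -4200*40577 = -170423400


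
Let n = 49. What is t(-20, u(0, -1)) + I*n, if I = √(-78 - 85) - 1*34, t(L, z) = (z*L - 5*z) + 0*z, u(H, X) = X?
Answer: -1641 + 49*I*√163 ≈ -1641.0 + 625.59*I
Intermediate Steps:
t(L, z) = -5*z + L*z (t(L, z) = (L*z - 5*z) + 0 = (-5*z + L*z) + 0 = -5*z + L*z)
I = -34 + I*√163 (I = √(-163) - 34 = I*√163 - 34 = -34 + I*√163 ≈ -34.0 + 12.767*I)
t(-20, u(0, -1)) + I*n = -(-5 - 20) + (-34 + I*√163)*49 = -1*(-25) + (-1666 + 49*I*√163) = 25 + (-1666 + 49*I*√163) = -1641 + 49*I*√163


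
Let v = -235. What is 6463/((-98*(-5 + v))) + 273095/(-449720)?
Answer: -87916351/264435360 ≈ -0.33247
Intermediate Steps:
6463/((-98*(-5 + v))) + 273095/(-449720) = 6463/((-98*(-5 - 235))) + 273095/(-449720) = 6463/((-98*(-240))) + 273095*(-1/449720) = 6463/23520 - 54619/89944 = -87916351/264435360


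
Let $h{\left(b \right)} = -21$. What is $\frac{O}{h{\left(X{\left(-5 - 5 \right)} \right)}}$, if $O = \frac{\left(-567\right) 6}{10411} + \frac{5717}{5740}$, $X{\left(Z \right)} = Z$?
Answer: $- \frac{39992207}{1254941940} \approx -0.031868$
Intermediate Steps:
$O = \frac{39992207}{59759140}$ ($O = \left(-3402\right) \frac{1}{10411} + 5717 \cdot \frac{1}{5740} = - \frac{3402}{10411} + \frac{5717}{5740} = \frac{39992207}{59759140} \approx 0.66922$)
$\frac{O}{h{\left(X{\left(-5 - 5 \right)} \right)}} = \frac{39992207}{59759140 \left(-21\right)} = \frac{39992207}{59759140} \left(- \frac{1}{21}\right) = - \frac{39992207}{1254941940}$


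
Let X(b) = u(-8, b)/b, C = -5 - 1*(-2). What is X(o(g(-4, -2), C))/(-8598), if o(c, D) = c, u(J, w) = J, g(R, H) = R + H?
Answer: -2/12897 ≈ -0.00015507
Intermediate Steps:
g(R, H) = H + R
C = -3 (C = -5 + 2 = -3)
X(b) = -8/b
X(o(g(-4, -2), C))/(-8598) = -8/(-2 - 4)/(-8598) = -8/(-6)*(-1/8598) = -8*(-⅙)*(-1/8598) = (4/3)*(-1/8598) = -2/12897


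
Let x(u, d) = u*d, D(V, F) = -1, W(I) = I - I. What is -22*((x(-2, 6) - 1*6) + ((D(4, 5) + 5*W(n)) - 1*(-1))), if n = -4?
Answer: 396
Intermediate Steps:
W(I) = 0
x(u, d) = d*u
-22*((x(-2, 6) - 1*6) + ((D(4, 5) + 5*W(n)) - 1*(-1))) = -22*((6*(-2) - 1*6) + ((-1 + 5*0) - 1*(-1))) = -22*((-12 - 6) + ((-1 + 0) + 1)) = -22*(-18 + (-1 + 1)) = -22*(-18 + 0) = -22*(-18) = 396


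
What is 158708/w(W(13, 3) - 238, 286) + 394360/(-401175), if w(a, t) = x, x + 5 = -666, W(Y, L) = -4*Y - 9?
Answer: -1162441772/4894335 ≈ -237.51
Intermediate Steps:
W(Y, L) = -9 - 4*Y
x = -671 (x = -5 - 666 = -671)
w(a, t) = -671
158708/w(W(13, 3) - 238, 286) + 394360/(-401175) = 158708/(-671) + 394360/(-401175) = 158708*(-1/671) + 394360*(-1/401175) = -14428/61 - 78872/80235 = -1162441772/4894335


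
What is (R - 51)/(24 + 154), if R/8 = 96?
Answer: 717/178 ≈ 4.0281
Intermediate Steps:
R = 768 (R = 8*96 = 768)
(R - 51)/(24 + 154) = (768 - 51)/(24 + 154) = 717/178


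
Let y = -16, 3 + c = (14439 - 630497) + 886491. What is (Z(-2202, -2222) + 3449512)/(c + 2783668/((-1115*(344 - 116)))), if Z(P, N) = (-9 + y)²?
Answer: 219273457035/17186482733 ≈ 12.758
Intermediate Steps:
c = 270430 (c = -3 + ((14439 - 630497) + 886491) = -3 + (-616058 + 886491) = -3 + 270433 = 270430)
Z(P, N) = 625 (Z(P, N) = (-9 - 16)² = (-25)² = 625)
(Z(-2202, -2222) + 3449512)/(c + 2783668/((-1115*(344 - 116)))) = (625 + 3449512)/(270430 + 2783668/((-1115*(344 - 116)))) = 3450137/(270430 + 2783668/((-1115*228))) = 3450137/(270430 + 2783668/(-254220)) = 3450137/(270430 + 2783668*(-1/254220)) = 3450137/(270430 - 695917/63555) = 3450137/(17186482733/63555) = 3450137*(63555/17186482733) = 219273457035/17186482733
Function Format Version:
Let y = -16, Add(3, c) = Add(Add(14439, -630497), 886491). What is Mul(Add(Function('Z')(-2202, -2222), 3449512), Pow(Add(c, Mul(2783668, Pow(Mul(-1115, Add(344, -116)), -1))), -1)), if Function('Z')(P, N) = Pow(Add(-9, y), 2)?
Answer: Rational(219273457035, 17186482733) ≈ 12.758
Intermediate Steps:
c = 270430 (c = Add(-3, Add(Add(14439, -630497), 886491)) = Add(-3, Add(-616058, 886491)) = Add(-3, 270433) = 270430)
Function('Z')(P, N) = 625 (Function('Z')(P, N) = Pow(Add(-9, -16), 2) = Pow(-25, 2) = 625)
Mul(Add(Function('Z')(-2202, -2222), 3449512), Pow(Add(c, Mul(2783668, Pow(Mul(-1115, Add(344, -116)), -1))), -1)) = Mul(Add(625, 3449512), Pow(Add(270430, Mul(2783668, Pow(Mul(-1115, Add(344, -116)), -1))), -1)) = Mul(3450137, Pow(Add(270430, Mul(2783668, Pow(Mul(-1115, 228), -1))), -1)) = Mul(3450137, Pow(Add(270430, Mul(2783668, Pow(-254220, -1))), -1)) = Mul(3450137, Pow(Add(270430, Mul(2783668, Rational(-1, 254220))), -1)) = Mul(3450137, Pow(Add(270430, Rational(-695917, 63555)), -1)) = Mul(3450137, Pow(Rational(17186482733, 63555), -1)) = Mul(3450137, Rational(63555, 17186482733)) = Rational(219273457035, 17186482733)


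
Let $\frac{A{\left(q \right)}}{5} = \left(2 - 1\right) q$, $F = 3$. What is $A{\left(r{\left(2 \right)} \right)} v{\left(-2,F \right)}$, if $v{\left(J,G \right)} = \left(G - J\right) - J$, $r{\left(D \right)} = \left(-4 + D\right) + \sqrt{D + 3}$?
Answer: $-70 + 35 \sqrt{5} \approx 8.2624$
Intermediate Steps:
$r{\left(D \right)} = -4 + D + \sqrt{3 + D}$ ($r{\left(D \right)} = \left(-4 + D\right) + \sqrt{3 + D} = -4 + D + \sqrt{3 + D}$)
$A{\left(q \right)} = 5 q$ ($A{\left(q \right)} = 5 \left(2 - 1\right) q = 5 \cdot 1 q = 5 q$)
$v{\left(J,G \right)} = G - 2 J$
$A{\left(r{\left(2 \right)} \right)} v{\left(-2,F \right)} = 5 \left(-4 + 2 + \sqrt{3 + 2}\right) \left(3 - -4\right) = 5 \left(-4 + 2 + \sqrt{5}\right) \left(3 + 4\right) = 5 \left(-2 + \sqrt{5}\right) 7 = \left(-10 + 5 \sqrt{5}\right) 7 = -70 + 35 \sqrt{5}$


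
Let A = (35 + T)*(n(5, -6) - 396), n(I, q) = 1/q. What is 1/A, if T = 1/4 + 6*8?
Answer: -8/263847 ≈ -3.0321e-5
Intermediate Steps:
T = 193/4 (T = 1*(¼) + 48 = ¼ + 48 = 193/4 ≈ 48.250)
A = -263847/8 (A = (35 + 193/4)*(1/(-6) - 396) = 333*(-⅙ - 396)/4 = (333/4)*(-2377/6) = -263847/8 ≈ -32981.)
1/A = 1/(-263847/8) = -8/263847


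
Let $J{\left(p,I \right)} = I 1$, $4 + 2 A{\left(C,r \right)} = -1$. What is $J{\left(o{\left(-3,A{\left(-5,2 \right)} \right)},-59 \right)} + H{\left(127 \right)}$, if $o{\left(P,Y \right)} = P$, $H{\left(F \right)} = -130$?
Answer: $-189$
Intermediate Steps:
$A{\left(C,r \right)} = - \frac{5}{2}$ ($A{\left(C,r \right)} = -2 + \frac{1}{2} \left(-1\right) = -2 - \frac{1}{2} = - \frac{5}{2}$)
$J{\left(p,I \right)} = I$
$J{\left(o{\left(-3,A{\left(-5,2 \right)} \right)},-59 \right)} + H{\left(127 \right)} = -59 - 130 = -189$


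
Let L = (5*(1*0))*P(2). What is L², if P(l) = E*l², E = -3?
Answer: 0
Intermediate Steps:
P(l) = -3*l²
L = 0 (L = (5*(1*0))*(-3*2²) = (5*0)*(-3*4) = 0*(-12) = 0)
L² = 0² = 0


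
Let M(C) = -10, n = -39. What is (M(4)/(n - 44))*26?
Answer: 260/83 ≈ 3.1325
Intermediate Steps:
(M(4)/(n - 44))*26 = (-10/(-39 - 44))*26 = (-10/(-83))*26 = -1/83*(-10)*26 = (10/83)*26 = 260/83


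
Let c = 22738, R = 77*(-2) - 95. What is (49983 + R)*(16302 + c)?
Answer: 1941615360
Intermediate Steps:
R = -249 (R = -154 - 95 = -249)
(49983 + R)*(16302 + c) = (49983 - 249)*(16302 + 22738) = 49734*39040 = 1941615360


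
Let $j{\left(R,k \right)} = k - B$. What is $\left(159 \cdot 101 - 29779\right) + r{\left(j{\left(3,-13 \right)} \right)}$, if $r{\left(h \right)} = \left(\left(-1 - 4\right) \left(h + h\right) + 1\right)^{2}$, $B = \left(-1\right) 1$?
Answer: $921$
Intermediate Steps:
$B = -1$
$j{\left(R,k \right)} = 1 + k$ ($j{\left(R,k \right)} = k - -1 = k + 1 = 1 + k$)
$r{\left(h \right)} = \left(1 - 10 h\right)^{2}$ ($r{\left(h \right)} = \left(- 5 \cdot 2 h + 1\right)^{2} = \left(- 10 h + 1\right)^{2} = \left(1 - 10 h\right)^{2}$)
$\left(159 \cdot 101 - 29779\right) + r{\left(j{\left(3,-13 \right)} \right)} = \left(159 \cdot 101 - 29779\right) + \left(-1 + 10 \left(1 - 13\right)\right)^{2} = \left(16059 - 29779\right) + \left(-1 + 10 \left(-12\right)\right)^{2} = -13720 + \left(-1 - 120\right)^{2} = -13720 + \left(-121\right)^{2} = -13720 + 14641 = 921$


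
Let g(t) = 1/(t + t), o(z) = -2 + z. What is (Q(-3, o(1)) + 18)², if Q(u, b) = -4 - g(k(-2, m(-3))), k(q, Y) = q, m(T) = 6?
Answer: 3249/16 ≈ 203.06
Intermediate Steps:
g(t) = 1/(2*t)
Q(u, b) = -15/4 (Q(u, b) = -4 - 1/(2*(-2)) = -4 - (-1)/(2*2) = -4 - 1*(-¼) = -4 + ¼ = -15/4)
(Q(-3, o(1)) + 18)² = (-15/4 + 18)² = (57/4)² = 3249/16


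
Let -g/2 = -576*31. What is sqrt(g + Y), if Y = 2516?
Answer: 2*sqrt(9557) ≈ 195.52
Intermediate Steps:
g = 35712 (g = -(-1152)*31 = -2*(-17856) = 35712)
sqrt(g + Y) = sqrt(35712 + 2516) = sqrt(38228) = 2*sqrt(9557)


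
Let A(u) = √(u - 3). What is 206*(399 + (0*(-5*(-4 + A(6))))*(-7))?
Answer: 82194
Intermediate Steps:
A(u) = √(-3 + u)
206*(399 + (0*(-5*(-4 + A(6))))*(-7)) = 206*(399 + (0*(-5*(-4 + √(-3 + 6))))*(-7)) = 206*(399 + (0*(-5*(-4 + √3)))*(-7)) = 206*(399 + (0*(20 - 5*√3))*(-7)) = 206*(399 + 0*(-7)) = 206*(399 + 0) = 206*399 = 82194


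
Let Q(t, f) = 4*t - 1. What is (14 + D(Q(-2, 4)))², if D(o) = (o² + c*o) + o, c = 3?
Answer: 3481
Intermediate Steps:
Q(t, f) = -1 + 4*t
D(o) = o² + 4*o (D(o) = (o² + 3*o) + o = o² + 4*o)
(14 + D(Q(-2, 4)))² = (14 + (-1 + 4*(-2))*(4 + (-1 + 4*(-2))))² = (14 + (-1 - 8)*(4 + (-1 - 8)))² = (14 - 9*(4 - 9))² = (14 - 9*(-5))² = (14 + 45)² = 59² = 3481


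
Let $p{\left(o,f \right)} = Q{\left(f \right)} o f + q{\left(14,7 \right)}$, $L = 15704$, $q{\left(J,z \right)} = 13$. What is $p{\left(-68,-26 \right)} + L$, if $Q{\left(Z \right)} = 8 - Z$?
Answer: $75829$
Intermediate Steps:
$p{\left(o,f \right)} = 13 + f o \left(8 - f\right)$ ($p{\left(o,f \right)} = \left(8 - f\right) o f + 13 = o \left(8 - f\right) f + 13 = f o \left(8 - f\right) + 13 = 13 + f o \left(8 - f\right)$)
$p{\left(-68,-26 \right)} + L = \left(13 - \left(-26\right) \left(-68\right) \left(-8 - 26\right)\right) + 15704 = \left(13 - \left(-26\right) \left(-68\right) \left(-34\right)\right) + 15704 = \left(13 + 60112\right) + 15704 = 60125 + 15704 = 75829$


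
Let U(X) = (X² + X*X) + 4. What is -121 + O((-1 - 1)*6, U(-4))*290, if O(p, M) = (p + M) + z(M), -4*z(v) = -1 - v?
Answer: 19043/2 ≈ 9521.5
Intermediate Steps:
z(v) = ¼ + v/4 (z(v) = -(-1 - v)/4 = ¼ + v/4)
U(X) = 4 + 2*X² (U(X) = (X² + X²) + 4 = 2*X² + 4 = 4 + 2*X²)
O(p, M) = ¼ + p + 5*M/4 (O(p, M) = (p + M) + (¼ + M/4) = (M + p) + (¼ + M/4) = ¼ + p + 5*M/4)
-121 + O((-1 - 1)*6, U(-4))*290 = -121 + (¼ + (-1 - 1)*6 + 5*(4 + 2*(-4)²)/4)*290 = -121 + (¼ - 2*6 + 5*(4 + 2*16)/4)*290 = -121 + (¼ - 12 + 5*(4 + 32)/4)*290 = -121 + (¼ - 12 + (5/4)*36)*290 = -121 + (¼ - 12 + 45)*290 = -121 + (133/4)*290 = -121 + 19285/2 = 19043/2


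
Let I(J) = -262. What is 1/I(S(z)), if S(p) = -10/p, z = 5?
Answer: -1/262 ≈ -0.0038168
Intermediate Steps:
1/I(S(z)) = 1/(-262) = -1/262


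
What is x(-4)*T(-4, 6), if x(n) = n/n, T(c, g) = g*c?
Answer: -24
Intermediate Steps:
T(c, g) = c*g
x(n) = 1
x(-4)*T(-4, 6) = 1*(-4*6) = 1*(-24) = -24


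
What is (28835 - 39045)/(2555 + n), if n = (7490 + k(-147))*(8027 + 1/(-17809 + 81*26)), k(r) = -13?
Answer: -32065526/188500173525 ≈ -0.00017011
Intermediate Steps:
n = 942460746460/15703 (n = (7490 - 13)*(8027 + 1/(-17809 + 81*26)) = 7477*(8027 + 1/(-17809 + 2106)) = 7477*(8027 + 1/(-15703)) = 7477*(8027 - 1/15703) = 7477*(126047980/15703) = 942460746460/15703 ≈ 6.0018e+7)
(28835 - 39045)/(2555 + n) = (28835 - 39045)/(2555 + 942460746460/15703) = -10210/942500867625/15703 = -10210*15703/942500867625 = -32065526/188500173525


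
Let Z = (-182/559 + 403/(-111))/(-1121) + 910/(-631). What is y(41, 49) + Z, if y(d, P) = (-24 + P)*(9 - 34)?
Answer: -2114973521732/3376186323 ≈ -626.44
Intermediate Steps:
y(d, P) = 600 - 25*P (y(d, P) = (-24 + P)*(-25) = 600 - 25*P)
Z = -4857069857/3376186323 (Z = (-182*1/559 + 403*(-1/111))*(-1/1121) + 910*(-1/631) = (-14/43 - 403/111)*(-1/1121) - 910/631 = -18883/4773*(-1/1121) - 910/631 = 18883/5350533 - 910/631 = -4857069857/3376186323 ≈ -1.4386)
y(41, 49) + Z = (600 - 25*49) - 4857069857/3376186323 = (600 - 1225) - 4857069857/3376186323 = -625 - 4857069857/3376186323 = -2114973521732/3376186323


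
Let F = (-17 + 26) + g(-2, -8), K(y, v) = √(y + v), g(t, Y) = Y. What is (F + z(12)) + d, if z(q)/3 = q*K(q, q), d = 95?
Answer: 96 + 72*√6 ≈ 272.36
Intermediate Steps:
K(y, v) = √(v + y)
F = 1 (F = (-17 + 26) - 8 = 9 - 8 = 1)
z(q) = 3*√2*q^(3/2) (z(q) = 3*(q*√(q + q)) = 3*(q*√(2*q)) = 3*(q*(√2*√q)) = 3*(√2*q^(3/2)) = 3*√2*q^(3/2))
(F + z(12)) + d = (1 + 3*√2*12^(3/2)) + 95 = (1 + 3*√2*(24*√3)) + 95 = (1 + 72*√6) + 95 = 96 + 72*√6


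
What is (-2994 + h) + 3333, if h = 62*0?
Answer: 339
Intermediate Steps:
h = 0
(-2994 + h) + 3333 = (-2994 + 0) + 3333 = -2994 + 3333 = 339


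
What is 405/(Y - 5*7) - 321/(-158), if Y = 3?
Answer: -26859/2528 ≈ -10.625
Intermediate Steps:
405/(Y - 5*7) - 321/(-158) = 405/(3 - 5*7) - 321/(-158) = 405/(3 - 35) - 321*(-1/158) = 405/(-32) + 321/158 = 405*(-1/32) + 321/158 = -405/32 + 321/158 = -26859/2528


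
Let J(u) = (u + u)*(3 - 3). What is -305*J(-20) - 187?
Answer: -187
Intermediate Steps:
J(u) = 0 (J(u) = (2*u)*0 = 0)
-305*J(-20) - 187 = -305*0 - 187 = 0 - 187 = -187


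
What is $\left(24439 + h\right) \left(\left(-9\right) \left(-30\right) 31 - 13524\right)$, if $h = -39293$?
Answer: $76557516$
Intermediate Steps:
$\left(24439 + h\right) \left(\left(-9\right) \left(-30\right) 31 - 13524\right) = \left(24439 - 39293\right) \left(\left(-9\right) \left(-30\right) 31 - 13524\right) = - 14854 \left(270 \cdot 31 - 13524\right) = - 14854 \left(8370 - 13524\right) = \left(-14854\right) \left(-5154\right) = 76557516$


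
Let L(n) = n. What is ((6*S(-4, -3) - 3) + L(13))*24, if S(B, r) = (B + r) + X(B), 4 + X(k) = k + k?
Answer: -2496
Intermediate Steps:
X(k) = -4 + 2*k (X(k) = -4 + (k + k) = -4 + 2*k)
S(B, r) = -4 + r + 3*B (S(B, r) = (B + r) + (-4 + 2*B) = -4 + r + 3*B)
((6*S(-4, -3) - 3) + L(13))*24 = ((6*(-4 - 3 + 3*(-4)) - 3) + 13)*24 = ((6*(-4 - 3 - 12) - 3) + 13)*24 = ((6*(-19) - 3) + 13)*24 = ((-114 - 3) + 13)*24 = (-117 + 13)*24 = -104*24 = -2496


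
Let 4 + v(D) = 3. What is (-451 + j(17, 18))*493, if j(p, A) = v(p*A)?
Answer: -222836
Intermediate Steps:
v(D) = -1 (v(D) = -4 + 3 = -1)
j(p, A) = -1
(-451 + j(17, 18))*493 = (-451 - 1)*493 = -452*493 = -222836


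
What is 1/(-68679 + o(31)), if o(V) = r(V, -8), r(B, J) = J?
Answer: -1/68687 ≈ -1.4559e-5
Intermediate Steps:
o(V) = -8
1/(-68679 + o(31)) = 1/(-68679 - 8) = 1/(-68687) = -1/68687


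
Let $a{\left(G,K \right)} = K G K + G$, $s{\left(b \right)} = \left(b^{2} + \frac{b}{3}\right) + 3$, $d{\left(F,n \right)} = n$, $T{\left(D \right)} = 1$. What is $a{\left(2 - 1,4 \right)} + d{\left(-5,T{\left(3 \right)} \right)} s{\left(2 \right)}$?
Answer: $\frac{74}{3} \approx 24.667$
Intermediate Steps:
$s{\left(b \right)} = 3 + b^{2} + \frac{b}{3}$ ($s{\left(b \right)} = \left(b^{2} + \frac{b}{3}\right) + 3 = 3 + b^{2} + \frac{b}{3}$)
$a{\left(G,K \right)} = G + G K^{2}$ ($a{\left(G,K \right)} = G K K + G = G K^{2} + G = G + G K^{2}$)
$a{\left(2 - 1,4 \right)} + d{\left(-5,T{\left(3 \right)} \right)} s{\left(2 \right)} = \left(2 - 1\right) \left(1 + 4^{2}\right) + 1 \left(3 + 2^{2} + \frac{1}{3} \cdot 2\right) = \left(2 - 1\right) \left(1 + 16\right) + 1 \left(3 + 4 + \frac{2}{3}\right) = 1 \cdot 17 + 1 \cdot \frac{23}{3} = 17 + \frac{23}{3} = \frac{74}{3}$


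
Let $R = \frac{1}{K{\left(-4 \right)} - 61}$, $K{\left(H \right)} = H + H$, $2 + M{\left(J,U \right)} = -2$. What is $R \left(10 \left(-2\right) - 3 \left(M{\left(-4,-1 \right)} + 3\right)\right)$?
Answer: $\frac{17}{69} \approx 0.24638$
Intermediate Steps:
$M{\left(J,U \right)} = -4$ ($M{\left(J,U \right)} = -2 - 2 = -4$)
$K{\left(H \right)} = 2 H$
$R = - \frac{1}{69}$ ($R = \frac{1}{2 \left(-4\right) - 61} = \frac{1}{-8 - 61} = \frac{1}{-69} = - \frac{1}{69} \approx -0.014493$)
$R \left(10 \left(-2\right) - 3 \left(M{\left(-4,-1 \right)} + 3\right)\right) = - \frac{10 \left(-2\right) - 3 \left(-4 + 3\right)}{69} = - \frac{-20 - -3}{69} = - \frac{-20 + 3}{69} = \left(- \frac{1}{69}\right) \left(-17\right) = \frac{17}{69}$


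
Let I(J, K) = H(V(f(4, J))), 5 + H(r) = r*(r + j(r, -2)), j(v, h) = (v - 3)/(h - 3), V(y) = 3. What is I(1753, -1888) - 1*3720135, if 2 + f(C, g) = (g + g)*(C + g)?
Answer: -3720131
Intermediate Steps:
f(C, g) = -2 + 2*g*(C + g) (f(C, g) = -2 + (g + g)*(C + g) = -2 + (2*g)*(C + g) = -2 + 2*g*(C + g))
j(v, h) = (-3 + v)/(-3 + h)
H(r) = -5 + r*(⅗ + 4*r/5) (H(r) = -5 + r*(r + (-3 + r)/(-3 - 2)) = -5 + r*(r + (-3 + r)/(-5)) = -5 + r*(r - (-3 + r)/5) = -5 + r*(r + (⅗ - r/5)) = -5 + r*(⅗ + 4*r/5))
I(J, K) = 4 (I(J, K) = -5 + (⅗)*3 + (⅘)*3² = -5 + 9/5 + (⅘)*9 = -5 + 9/5 + 36/5 = 4)
I(1753, -1888) - 1*3720135 = 4 - 1*3720135 = 4 - 3720135 = -3720131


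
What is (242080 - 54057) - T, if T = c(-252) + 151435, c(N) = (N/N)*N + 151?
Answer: 36689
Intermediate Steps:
c(N) = 151 + N (c(N) = 1*N + 151 = N + 151 = 151 + N)
T = 151334 (T = (151 - 252) + 151435 = -101 + 151435 = 151334)
(242080 - 54057) - T = (242080 - 54057) - 1*151334 = 188023 - 151334 = 36689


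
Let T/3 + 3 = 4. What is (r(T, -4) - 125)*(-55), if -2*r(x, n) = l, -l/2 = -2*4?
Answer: 7315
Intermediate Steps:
T = 3 (T = -9 + 3*4 = -9 + 12 = 3)
l = 16 (l = -(-4)*4 = -2*(-8) = 16)
r(x, n) = -8 (r(x, n) = -½*16 = -8)
(r(T, -4) - 125)*(-55) = (-8 - 125)*(-55) = -133*(-55) = 7315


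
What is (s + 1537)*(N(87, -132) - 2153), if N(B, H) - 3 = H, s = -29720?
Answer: 64313606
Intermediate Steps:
N(B, H) = 3 + H
(s + 1537)*(N(87, -132) - 2153) = (-29720 + 1537)*((3 - 132) - 2153) = -28183*(-129 - 2153) = -28183*(-2282) = 64313606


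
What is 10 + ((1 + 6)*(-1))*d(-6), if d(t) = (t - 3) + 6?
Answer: 31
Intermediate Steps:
d(t) = 3 + t (d(t) = (-3 + t) + 6 = 3 + t)
10 + ((1 + 6)*(-1))*d(-6) = 10 + ((1 + 6)*(-1))*(3 - 6) = 10 + (7*(-1))*(-3) = 10 - 7*(-3) = 10 + 21 = 31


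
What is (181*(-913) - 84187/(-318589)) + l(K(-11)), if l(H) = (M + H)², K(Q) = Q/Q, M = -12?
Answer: -52609154561/318589 ≈ -1.6513e+5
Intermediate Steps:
K(Q) = 1
l(H) = (-12 + H)²
(181*(-913) - 84187/(-318589)) + l(K(-11)) = (181*(-913) - 84187/(-318589)) + (-12 + 1)² = (-165253 - 84187*(-1/318589)) + (-11)² = (-165253 + 84187/318589) + 121 = -52647703830/318589 + 121 = -52609154561/318589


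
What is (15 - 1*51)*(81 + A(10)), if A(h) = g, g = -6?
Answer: -2700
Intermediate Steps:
A(h) = -6
(15 - 1*51)*(81 + A(10)) = (15 - 1*51)*(81 - 6) = (15 - 51)*75 = -36*75 = -2700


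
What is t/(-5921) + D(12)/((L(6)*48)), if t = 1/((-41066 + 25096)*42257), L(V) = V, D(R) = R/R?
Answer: 1997876520689/575388437916960 ≈ 0.0034722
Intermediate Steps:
D(R) = 1
t = -1/674844290 (t = (1/42257)/(-15970) = -1/15970*1/42257 = -1/674844290 ≈ -1.4818e-9)
t/(-5921) + D(12)/((L(6)*48)) = -1/674844290/(-5921) + 1/(6*48) = -1/674844290*(-1/5921) + 1/288 = 1/3995753041090 + 1*(1/288) = 1/3995753041090 + 1/288 = 1997876520689/575388437916960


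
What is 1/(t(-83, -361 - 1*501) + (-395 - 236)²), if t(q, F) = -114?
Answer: 1/398047 ≈ 2.5123e-6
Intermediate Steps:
1/(t(-83, -361 - 1*501) + (-395 - 236)²) = 1/(-114 + (-395 - 236)²) = 1/(-114 + (-631)²) = 1/(-114 + 398161) = 1/398047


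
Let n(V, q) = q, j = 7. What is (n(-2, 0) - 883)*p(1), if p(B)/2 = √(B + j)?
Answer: -3532*√2 ≈ -4995.0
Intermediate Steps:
p(B) = 2*√(7 + B) (p(B) = 2*√(B + 7) = 2*√(7 + B))
(n(-2, 0) - 883)*p(1) = (0 - 883)*(2*√(7 + 1)) = -1766*√8 = -1766*2*√2 = -3532*√2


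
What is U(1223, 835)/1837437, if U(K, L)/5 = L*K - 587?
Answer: 1701030/612479 ≈ 2.7773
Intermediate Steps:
U(K, L) = -2935 + 5*K*L (U(K, L) = 5*(L*K - 587) = 5*(K*L - 587) = 5*(-587 + K*L) = -2935 + 5*K*L)
U(1223, 835)/1837437 = (-2935 + 5*1223*835)/1837437 = (-2935 + 5106025)*(1/1837437) = 5103090*(1/1837437) = 1701030/612479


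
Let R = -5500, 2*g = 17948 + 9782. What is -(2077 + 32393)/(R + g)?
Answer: -6894/1673 ≈ -4.1207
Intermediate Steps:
g = 13865 (g = (17948 + 9782)/2 = (½)*27730 = 13865)
-(2077 + 32393)/(R + g) = -(2077 + 32393)/(-5500 + 13865) = -34470/8365 = -1*6894/1673 = -6894/1673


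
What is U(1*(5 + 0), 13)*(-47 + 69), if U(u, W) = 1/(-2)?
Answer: -11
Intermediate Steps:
U(u, W) = -½
U(1*(5 + 0), 13)*(-47 + 69) = -(-47 + 69)/2 = -½*22 = -11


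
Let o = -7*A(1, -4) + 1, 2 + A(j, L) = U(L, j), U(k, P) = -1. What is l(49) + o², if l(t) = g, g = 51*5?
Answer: 739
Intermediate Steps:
g = 255
A(j, L) = -3 (A(j, L) = -2 - 1 = -3)
l(t) = 255
o = 22 (o = -7*(-3) + 1 = 21 + 1 = 22)
l(49) + o² = 255 + 22² = 255 + 484 = 739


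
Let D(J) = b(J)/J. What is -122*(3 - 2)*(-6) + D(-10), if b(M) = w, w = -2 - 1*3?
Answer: 1465/2 ≈ 732.50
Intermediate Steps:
w = -5 (w = -2 - 3 = -5)
b(M) = -5
D(J) = -5/J
-122*(3 - 2)*(-6) + D(-10) = -122*(3 - 2)*(-6) - 5/(-10) = -122*(-6) - 5*(-⅒) = -122*(-6) + ½ = 732 + ½ = 1465/2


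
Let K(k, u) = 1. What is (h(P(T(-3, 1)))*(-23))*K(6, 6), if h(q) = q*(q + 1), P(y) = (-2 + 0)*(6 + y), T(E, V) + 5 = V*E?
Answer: -460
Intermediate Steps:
T(E, V) = -5 + E*V (T(E, V) = -5 + V*E = -5 + E*V)
P(y) = -12 - 2*y (P(y) = -2*(6 + y) = -12 - 2*y)
h(q) = q*(1 + q)
(h(P(T(-3, 1)))*(-23))*K(6, 6) = (((-12 - 2*(-5 - 3*1))*(1 + (-12 - 2*(-5 - 3*1))))*(-23))*1 = (((-12 - 2*(-5 - 3))*(1 + (-12 - 2*(-5 - 3))))*(-23))*1 = (((-12 - 2*(-8))*(1 + (-12 - 2*(-8))))*(-23))*1 = (((-12 + 16)*(1 + (-12 + 16)))*(-23))*1 = ((4*(1 + 4))*(-23))*1 = ((4*5)*(-23))*1 = (20*(-23))*1 = -460*1 = -460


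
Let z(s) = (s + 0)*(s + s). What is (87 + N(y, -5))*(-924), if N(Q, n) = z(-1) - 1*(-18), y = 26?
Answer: -98868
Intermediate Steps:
z(s) = 2*s² (z(s) = s*(2*s) = 2*s²)
N(Q, n) = 20 (N(Q, n) = 2*(-1)² - 1*(-18) = 2*1 + 18 = 2 + 18 = 20)
(87 + N(y, -5))*(-924) = (87 + 20)*(-924) = 107*(-924) = -98868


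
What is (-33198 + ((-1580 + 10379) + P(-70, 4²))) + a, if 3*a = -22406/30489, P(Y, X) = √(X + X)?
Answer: -2231725739/91467 + 4*√2 ≈ -24394.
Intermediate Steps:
P(Y, X) = √2*√X (P(Y, X) = √(2*X) = √2*√X)
a = -22406/91467 (a = (-22406/30489)/3 = (-22406*1/30489)/3 = (⅓)*(-22406/30489) = -22406/91467 ≈ -0.24496)
(-33198 + ((-1580 + 10379) + P(-70, 4²))) + a = (-33198 + ((-1580 + 10379) + √2*√(4²))) - 22406/91467 = (-33198 + (8799 + √2*√16)) - 22406/91467 = (-33198 + (8799 + √2*4)) - 22406/91467 = (-33198 + (8799 + 4*√2)) - 22406/91467 = (-24399 + 4*√2) - 22406/91467 = -2231725739/91467 + 4*√2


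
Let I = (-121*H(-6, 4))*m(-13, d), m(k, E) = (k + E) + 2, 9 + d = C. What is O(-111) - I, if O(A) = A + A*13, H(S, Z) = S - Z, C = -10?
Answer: 34746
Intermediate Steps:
d = -19 (d = -9 - 10 = -19)
m(k, E) = 2 + E + k (m(k, E) = (E + k) + 2 = 2 + E + k)
O(A) = 14*A (O(A) = A + 13*A = 14*A)
I = -36300 (I = (-121*(-6 - 1*4))*(2 - 19 - 13) = -121*(-6 - 4)*(-30) = -121*(-10)*(-30) = 1210*(-30) = -36300)
O(-111) - I = 14*(-111) - 1*(-36300) = -1554 + 36300 = 34746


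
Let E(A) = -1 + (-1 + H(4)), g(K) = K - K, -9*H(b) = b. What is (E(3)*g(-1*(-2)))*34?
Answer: 0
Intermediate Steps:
H(b) = -b/9
g(K) = 0
E(A) = -22/9 (E(A) = -1 + (-1 - ⅑*4) = -1 + (-1 - 4/9) = -1 - 13/9 = -22/9)
(E(3)*g(-1*(-2)))*34 = -22/9*0*34 = 0*34 = 0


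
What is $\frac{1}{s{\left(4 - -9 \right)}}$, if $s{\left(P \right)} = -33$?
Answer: $- \frac{1}{33} \approx -0.030303$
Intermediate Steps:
$\frac{1}{s{\left(4 - -9 \right)}} = \frac{1}{-33} = - \frac{1}{33}$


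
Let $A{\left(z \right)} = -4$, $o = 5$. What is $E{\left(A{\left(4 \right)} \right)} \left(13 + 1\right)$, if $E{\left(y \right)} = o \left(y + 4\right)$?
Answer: $0$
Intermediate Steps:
$E{\left(y \right)} = 20 + 5 y$ ($E{\left(y \right)} = 5 \left(y + 4\right) = 5 \left(4 + y\right) = 20 + 5 y$)
$E{\left(A{\left(4 \right)} \right)} \left(13 + 1\right) = \left(20 + 5 \left(-4\right)\right) \left(13 + 1\right) = \left(20 - 20\right) 14 = 0 \cdot 14 = 0$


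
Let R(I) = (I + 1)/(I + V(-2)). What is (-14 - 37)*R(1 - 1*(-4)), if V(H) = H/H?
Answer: -51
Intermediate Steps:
V(H) = 1
R(I) = 1 (R(I) = (I + 1)/(I + 1) = (1 + I)/(1 + I) = 1)
(-14 - 37)*R(1 - 1*(-4)) = (-14 - 37)*1 = -51*1 = -51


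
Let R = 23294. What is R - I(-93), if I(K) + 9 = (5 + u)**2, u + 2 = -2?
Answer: 23302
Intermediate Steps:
u = -4 (u = -2 - 2 = -4)
I(K) = -8 (I(K) = -9 + (5 - 4)**2 = -9 + 1**2 = -9 + 1 = -8)
R - I(-93) = 23294 - 1*(-8) = 23294 + 8 = 23302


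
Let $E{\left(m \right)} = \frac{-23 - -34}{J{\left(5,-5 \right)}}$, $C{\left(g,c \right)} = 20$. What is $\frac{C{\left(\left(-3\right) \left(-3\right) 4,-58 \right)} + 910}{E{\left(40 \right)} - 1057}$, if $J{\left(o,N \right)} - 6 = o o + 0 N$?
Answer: $- \frac{14415}{16378} \approx -0.88014$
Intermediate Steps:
$J{\left(o,N \right)} = 6 + o^{2}$ ($J{\left(o,N \right)} = 6 + \left(o o + 0 N\right) = 6 + \left(o^{2} + 0\right) = 6 + o^{2}$)
$E{\left(m \right)} = \frac{11}{31}$ ($E{\left(m \right)} = \frac{-23 - -34}{6 + 5^{2}} = \frac{-23 + 34}{6 + 25} = \frac{11}{31}$)
$\frac{C{\left(\left(-3\right) \left(-3\right) 4,-58 \right)} + 910}{E{\left(40 \right)} - 1057} = \frac{20 + 910}{\frac{11}{31} - 1057} = \frac{930}{- \frac{32756}{31}} = 930 \left(- \frac{31}{32756}\right) = - \frac{14415}{16378}$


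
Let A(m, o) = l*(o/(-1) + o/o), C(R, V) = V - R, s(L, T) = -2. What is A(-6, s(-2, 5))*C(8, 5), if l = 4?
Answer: -36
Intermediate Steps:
A(m, o) = 4 - 4*o (A(m, o) = 4*(o/(-1) + o/o) = 4*(o*(-1) + 1) = 4*(-o + 1) = 4*(1 - o) = 4 - 4*o)
A(-6, s(-2, 5))*C(8, 5) = (4 - 4*(-2))*(5 - 1*8) = (4 + 8)*(5 - 8) = 12*(-3) = -36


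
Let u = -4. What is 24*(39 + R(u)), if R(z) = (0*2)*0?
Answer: 936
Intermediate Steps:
R(z) = 0 (R(z) = 0*0 = 0)
24*(39 + R(u)) = 24*(39 + 0) = 24*39 = 936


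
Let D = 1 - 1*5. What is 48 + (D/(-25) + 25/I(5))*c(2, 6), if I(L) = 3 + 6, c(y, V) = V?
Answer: 4922/75 ≈ 65.627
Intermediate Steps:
I(L) = 9
D = -4 (D = 1 - 5 = -4)
48 + (D/(-25) + 25/I(5))*c(2, 6) = 48 + (-4/(-25) + 25/9)*6 = 48 + (-4*(-1/25) + 25*(⅑))*6 = 48 + (4/25 + 25/9)*6 = 48 + (661/225)*6 = 48 + 1322/75 = 4922/75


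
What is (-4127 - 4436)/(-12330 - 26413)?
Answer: 8563/38743 ≈ 0.22102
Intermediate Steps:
(-4127 - 4436)/(-12330 - 26413) = -8563/(-38743) = -8563*(-1/38743) = 8563/38743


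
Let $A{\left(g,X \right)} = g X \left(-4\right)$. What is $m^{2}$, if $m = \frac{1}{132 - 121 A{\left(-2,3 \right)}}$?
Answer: $\frac{1}{7683984} \approx 1.3014 \cdot 10^{-7}$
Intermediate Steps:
$A{\left(g,X \right)} = - 4 X g$ ($A{\left(g,X \right)} = X g \left(-4\right) = - 4 X g$)
$m = - \frac{1}{2772}$ ($m = \frac{1}{132 - 121 \left(\left(-4\right) 3 \left(-2\right)\right)} = \frac{1}{132 - 2904} = \frac{1}{-2772} = - \frac{1}{2772} \approx -0.00036075$)
$m^{2} = \left(- \frac{1}{2772}\right)^{2} = \frac{1}{7683984}$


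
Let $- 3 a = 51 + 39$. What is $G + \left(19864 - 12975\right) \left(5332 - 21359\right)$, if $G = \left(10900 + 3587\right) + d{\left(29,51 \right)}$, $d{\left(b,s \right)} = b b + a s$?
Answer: $-110396205$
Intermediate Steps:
$a = -30$ ($a = - \frac{51 + 39}{3} = \left(- \frac{1}{3}\right) 90 = -30$)
$d{\left(b,s \right)} = b^{2} - 30 s$ ($d{\left(b,s \right)} = b b - 30 s = b^{2} - 30 s$)
$G = 13798$ ($G = \left(10900 + 3587\right) + \left(29^{2} - 1530\right) = 14487 + \left(841 - 1530\right) = 14487 - 689 = 13798$)
$G + \left(19864 - 12975\right) \left(5332 - 21359\right) = 13798 + \left(19864 - 12975\right) \left(5332 - 21359\right) = 13798 + 6889 \left(-16027\right) = 13798 - 110410003 = -110396205$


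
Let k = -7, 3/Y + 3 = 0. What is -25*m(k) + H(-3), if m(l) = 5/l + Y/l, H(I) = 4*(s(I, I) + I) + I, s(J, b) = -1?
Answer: -33/7 ≈ -4.7143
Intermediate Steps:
Y = -1 (Y = 3/(-3 + 0) = 3/(-3) = 3*(-⅓) = -1)
H(I) = -4 + 5*I (H(I) = 4*(-1 + I) + I = (-4 + 4*I) + I = -4 + 5*I)
m(l) = 4/l (m(l) = 5/l - 1/l = 4/l)
-25*m(k) + H(-3) = -100/(-7) + (-4 + 5*(-3)) = -100*(-1)/7 + (-4 - 15) = -25*(-4/7) - 19 = 100/7 - 19 = -33/7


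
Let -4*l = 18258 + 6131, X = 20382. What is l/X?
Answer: -24389/81528 ≈ -0.29915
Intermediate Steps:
l = -24389/4 (l = -(18258 + 6131)/4 = -¼*24389 = -24389/4 ≈ -6097.3)
l/X = -24389/4/20382 = -24389/4*1/20382 = -24389/81528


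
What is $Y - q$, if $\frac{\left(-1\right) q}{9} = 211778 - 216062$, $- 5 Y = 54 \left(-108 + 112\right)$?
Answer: $- \frac{192996}{5} \approx -38599.0$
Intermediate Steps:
$Y = - \frac{216}{5}$ ($Y = - \frac{54 \left(-108 + 112\right)}{5} = - \frac{54 \cdot 4}{5} = \left(- \frac{1}{5}\right) 216 = - \frac{216}{5} \approx -43.2$)
$q = 38556$ ($q = - 9 \left(211778 - 216062\right) = \left(-9\right) \left(-4284\right) = 38556$)
$Y - q = - \frac{216}{5} - 38556 = - \frac{192996}{5}$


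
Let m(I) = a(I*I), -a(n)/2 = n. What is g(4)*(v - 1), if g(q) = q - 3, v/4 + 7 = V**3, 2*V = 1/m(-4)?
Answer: -1900545/65536 ≈ -29.000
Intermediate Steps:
a(n) = -2*n
m(I) = -2*I**2 (m(I) = -2*I*I = -2*I**2)
V = -1/64 (V = 1/(2*((-2*(-4)**2))) = 1/(2*((-2*16))) = (1/2)/(-32) = (1/2)*(-1/32) = -1/64 ≈ -0.015625)
v = -1835009/65536 (v = -28 + 4*(-1/64)**3 = -28 + 4*(-1/262144) = -28 - 1/65536 = -1835009/65536 ≈ -28.000)
g(q) = -3 + q
g(4)*(v - 1) = (-3 + 4)*(-1835009/65536 - 1) = 1*(-1900545/65536) = -1900545/65536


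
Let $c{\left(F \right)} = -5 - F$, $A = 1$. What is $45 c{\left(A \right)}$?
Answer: $-270$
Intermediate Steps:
$45 c{\left(A \right)} = 45 \left(-5 - 1\right) = 45 \left(-6\right) = -270$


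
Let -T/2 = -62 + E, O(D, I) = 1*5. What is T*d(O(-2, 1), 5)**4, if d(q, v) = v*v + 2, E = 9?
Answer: 56332746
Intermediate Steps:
O(D, I) = 5
d(q, v) = 2 + v**2 (d(q, v) = v**2 + 2 = 2 + v**2)
T = 106 (T = -2*(-62 + 9) = -2*(-53) = 106)
T*d(O(-2, 1), 5)**4 = 106*(2 + 5**2)**4 = 106*(2 + 25)**4 = 106*27**4 = 106*531441 = 56332746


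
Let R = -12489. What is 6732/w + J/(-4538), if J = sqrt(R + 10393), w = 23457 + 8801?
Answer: 3366/16129 - 2*I*sqrt(131)/2269 ≈ 0.20869 - 0.010089*I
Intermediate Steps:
w = 32258
J = 4*I*sqrt(131) (J = sqrt(-12489 + 10393) = sqrt(-2096) = 4*I*sqrt(131) ≈ 45.782*I)
6732/w + J/(-4538) = 6732/32258 + (4*I*sqrt(131))/(-4538) = 6732*(1/32258) + (4*I*sqrt(131))*(-1/4538) = 3366/16129 - 2*I*sqrt(131)/2269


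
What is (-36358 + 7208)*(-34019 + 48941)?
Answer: -434976300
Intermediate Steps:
(-36358 + 7208)*(-34019 + 48941) = -29150*14922 = -434976300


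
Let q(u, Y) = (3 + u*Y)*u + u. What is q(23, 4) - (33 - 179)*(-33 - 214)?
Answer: -33854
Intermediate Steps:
q(u, Y) = u + u*(3 + Y*u) (q(u, Y) = (3 + Y*u)*u + u = u*(3 + Y*u) + u = u + u*(3 + Y*u))
q(23, 4) - (33 - 179)*(-33 - 214) = 23*(4 + 4*23) - (33 - 179)*(-33 - 214) = 23*(4 + 92) - (-146)*(-247) = 23*96 - 1*36062 = 2208 - 36062 = -33854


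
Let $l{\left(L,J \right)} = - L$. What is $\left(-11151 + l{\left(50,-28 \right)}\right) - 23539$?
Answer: $-34740$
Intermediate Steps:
$\left(-11151 + l{\left(50,-28 \right)}\right) - 23539 = \left(-11151 - 50\right) - 23539 = -11201 - 23539 = -34740$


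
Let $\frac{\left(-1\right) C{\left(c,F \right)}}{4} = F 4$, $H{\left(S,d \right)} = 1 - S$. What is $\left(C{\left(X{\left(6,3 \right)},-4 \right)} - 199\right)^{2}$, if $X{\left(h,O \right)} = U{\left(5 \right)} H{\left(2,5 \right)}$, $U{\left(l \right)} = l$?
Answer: $18225$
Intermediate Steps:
$X{\left(h,O \right)} = -5$ ($X{\left(h,O \right)} = 5 \left(1 - 2\right) = 5 \left(-1\right) = -5$)
$C{\left(c,F \right)} = - 16 F$ ($C{\left(c,F \right)} = - 4 F 4 = - 4 \cdot 4 F = - 16 F$)
$\left(C{\left(X{\left(6,3 \right)},-4 \right)} - 199\right)^{2} = \left(\left(-16\right) \left(-4\right) - 199\right)^{2} = \left(64 - 199\right)^{2} = \left(-135\right)^{2} = 18225$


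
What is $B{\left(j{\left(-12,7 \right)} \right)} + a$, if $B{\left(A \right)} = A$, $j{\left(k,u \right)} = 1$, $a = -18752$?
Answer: $-18751$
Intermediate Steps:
$B{\left(j{\left(-12,7 \right)} \right)} + a = 1 - 18752 = -18751$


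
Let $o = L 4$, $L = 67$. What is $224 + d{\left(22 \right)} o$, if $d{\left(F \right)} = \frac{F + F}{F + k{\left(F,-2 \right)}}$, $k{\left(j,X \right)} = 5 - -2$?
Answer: $\frac{18288}{29} \approx 630.62$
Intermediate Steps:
$k{\left(j,X \right)} = 7$ ($k{\left(j,X \right)} = 5 + 2 = 7$)
$d{\left(F \right)} = \frac{2 F}{7 + F}$ ($d{\left(F \right)} = \frac{F + F}{F + 7} = \frac{2 F}{7 + F}$)
$o = 268$ ($o = 67 \cdot 4 = 268$)
$224 + d{\left(22 \right)} o = 224 + 2 \cdot 22 \frac{1}{7 + 22} \cdot 268 = 224 + 2 \cdot 22 \cdot \frac{1}{29} \cdot 268 = 224 + \frac{44}{29} \cdot 268 = 224 + \frac{11792}{29} = \frac{18288}{29}$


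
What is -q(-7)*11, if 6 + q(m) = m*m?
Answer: -473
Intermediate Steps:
q(m) = -6 + m**2 (q(m) = -6 + m*m = -6 + m**2)
-q(-7)*11 = -(-6 + (-7)**2)*11 = -(-6 + 49)*11 = -43*11 = -1*473 = -473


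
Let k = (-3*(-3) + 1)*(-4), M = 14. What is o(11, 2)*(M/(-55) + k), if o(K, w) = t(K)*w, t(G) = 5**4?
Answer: -553500/11 ≈ -50318.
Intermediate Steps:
t(G) = 625
k = -40 (k = (9 + 1)*(-4) = 10*(-4) = -40)
o(K, w) = 625*w
o(11, 2)*(M/(-55) + k) = (625*2)*(14/(-55) - 40) = 1250*(14*(-1/55) - 40) = 1250*(-14/55 - 40) = 1250*(-2214/55) = -553500/11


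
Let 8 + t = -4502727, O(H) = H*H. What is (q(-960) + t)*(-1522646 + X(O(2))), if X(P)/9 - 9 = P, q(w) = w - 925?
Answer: 6858414583980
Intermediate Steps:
O(H) = H**2
q(w) = -925 + w
t = -4502735 (t = -8 - 4502727 = -4502735)
X(P) = 81 + 9*P
(q(-960) + t)*(-1522646 + X(O(2))) = ((-925 - 960) - 4502735)*(-1522646 + (81 + 9*2**2)) = (-1885 - 4502735)*(-1522646 + (81 + 9*4)) = -4504620*(-1522646 + (81 + 36)) = -4504620*(-1522646 + 117) = -4504620*(-1522529) = 6858414583980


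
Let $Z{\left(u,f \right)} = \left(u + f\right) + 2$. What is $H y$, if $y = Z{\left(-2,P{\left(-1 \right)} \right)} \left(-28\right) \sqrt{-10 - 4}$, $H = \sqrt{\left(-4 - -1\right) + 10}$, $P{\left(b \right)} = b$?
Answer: $196 i \sqrt{2} \approx 277.19 i$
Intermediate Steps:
$Z{\left(u,f \right)} = 2 + f + u$ ($Z{\left(u,f \right)} = \left(f + u\right) + 2 = 2 + f + u$)
$H = \sqrt{7}$ ($H = \sqrt{\left(-4 + 1\right) + 10} = \sqrt{-3 + 10} = \sqrt{7} \approx 2.6458$)
$y = 28 i \sqrt{14}$ ($y = \left(2 - 1 - 2\right) \left(-28\right) \sqrt{-10 - 4} = \left(-1\right) \left(-28\right) \sqrt{-14} = 28 i \sqrt{14} \approx 104.77 i$)
$H y = \sqrt{7} \cdot 28 i \sqrt{14} = 196 i \sqrt{2}$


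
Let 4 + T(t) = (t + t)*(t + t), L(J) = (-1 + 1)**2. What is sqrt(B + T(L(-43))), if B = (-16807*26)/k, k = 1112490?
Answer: I*sqrt(151018725155)/185415 ≈ 2.0959*I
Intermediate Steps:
L(J) = 0 (L(J) = 0**2 = 0)
T(t) = -4 + 4*t**2 (T(t) = -4 + (t + t)*(t + t) = -4 + (2*t)*(2*t) = -4 + 4*t**2)
B = -218491/556245 (B = -16807*26/1112490 = -436982*1/1112490 = -218491/556245 ≈ -0.39280)
sqrt(B + T(L(-43))) = sqrt(-218491/556245 + (-4 + 4*0**2)) = sqrt(-218491/556245 + (-4 + 4*0)) = sqrt(-218491/556245 + (-4 + 0)) = sqrt(-218491/556245 - 4) = sqrt(-2443471/556245) = I*sqrt(151018725155)/185415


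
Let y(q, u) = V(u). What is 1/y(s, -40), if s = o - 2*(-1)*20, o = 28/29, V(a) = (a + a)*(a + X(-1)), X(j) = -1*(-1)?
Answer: 1/3120 ≈ 0.00032051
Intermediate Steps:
X(j) = 1
V(a) = 2*a*(1 + a) (V(a) = (a + a)*(a + 1) = (2*a)*(1 + a) = 2*a*(1 + a))
o = 28/29 (o = 28*(1/29) = 28/29 ≈ 0.96552)
s = 1188/29 (s = 28/29 - 2*(-1)*20 = 28/29 + 2*20 = 28/29 + 40 = 1188/29 ≈ 40.966)
y(q, u) = 2*u*(1 + u)
1/y(s, -40) = 1/(2*(-40)*(1 - 40)) = 1/(2*(-40)*(-39)) = 1/3120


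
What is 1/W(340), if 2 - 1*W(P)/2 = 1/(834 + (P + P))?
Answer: 757/3027 ≈ 0.25008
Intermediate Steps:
W(P) = 4 - 2/(834 + 2*P) (W(P) = 4 - 2/(834 + (P + P)) = 4 - 2/(834 + 2*P))
1/W(340) = 1/((1667 + 4*340)/(417 + 340)) = 1/((1667 + 1360)/757) = 1/((1/757)*3027) = 1/(3027/757) = 757/3027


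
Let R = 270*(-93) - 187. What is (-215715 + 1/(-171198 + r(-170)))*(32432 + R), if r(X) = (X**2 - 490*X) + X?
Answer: -91067038238335/59168 ≈ -1.5391e+9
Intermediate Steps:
r(X) = X**2 - 489*X
R = -25297 (R = -25110 - 187 = -25297)
(-215715 + 1/(-171198 + r(-170)))*(32432 + R) = (-215715 + 1/(-171198 - 170*(-489 - 170)))*(32432 - 25297) = (-215715 + 1/(-171198 - 170*(-659)))*7135 = (-215715 + 1/(-171198 + 112030))*7135 = (-215715 + 1/(-59168))*7135 = (-215715 - 1/59168)*7135 = -12763425121/59168*7135 = -91067038238335/59168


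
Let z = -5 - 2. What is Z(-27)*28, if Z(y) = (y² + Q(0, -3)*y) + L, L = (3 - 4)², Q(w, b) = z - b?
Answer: 23464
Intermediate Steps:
z = -7
Q(w, b) = -7 - b
L = 1 (L = (-1)² = 1)
Z(y) = 1 + y² - 4*y (Z(y) = (y² + (-7 - 1*(-3))*y) + 1 = (y² + (-7 + 3)*y) + 1 = (y² - 4*y) + 1 = 1 + y² - 4*y)
Z(-27)*28 = (1 + (-27)² - 4*(-27))*28 = (1 + 729 + 108)*28 = 838*28 = 23464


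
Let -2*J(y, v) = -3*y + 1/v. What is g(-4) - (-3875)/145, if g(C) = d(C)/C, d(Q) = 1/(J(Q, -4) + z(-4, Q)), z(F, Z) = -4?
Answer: 61283/2291 ≈ 26.749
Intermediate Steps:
J(y, v) = -1/(2*v) + 3*y/2 (J(y, v) = -(-3*y + 1/v)/2 = -(1/v - 3*y)/2 = -1/(2*v) + 3*y/2)
d(Q) = 1/(-31/8 + 3*Q/2) (d(Q) = 1/((½)*(-1 + 3*(-4)*Q)/(-4) - 4) = 1/((½)*(-¼)*(-1 - 12*Q) - 4) = 1/((⅛ + 3*Q/2) - 4) = 1/(-31/8 + 3*Q/2))
g(C) = 8/(C*(-31 + 12*C)) (g(C) = (8/(-31 + 12*C))/C = 8/(C*(-31 + 12*C)))
g(-4) - (-3875)/145 = 8/(-4*(-31 + 12*(-4))) - (-3875)/145 = 8*(-¼)/(-31 - 48) - (-3875)/145 = 8*(-¼)/(-79) - 125*(-31/145) = 8*(-¼)*(-1/79) + 775/29 = 2/79 + 775/29 = 61283/2291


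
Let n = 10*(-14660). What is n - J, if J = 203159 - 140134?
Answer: -209625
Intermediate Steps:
J = 63025
n = -146600
n - J = -146600 - 1*63025 = -146600 - 63025 = -209625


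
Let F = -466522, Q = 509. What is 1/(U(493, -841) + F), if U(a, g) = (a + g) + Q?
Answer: -1/466361 ≈ -2.1443e-6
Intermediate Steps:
U(a, g) = 509 + a + g (U(a, g) = (a + g) + 509 = 509 + a + g)
1/(U(493, -841) + F) = 1/((509 + 493 - 841) - 466522) = 1/(161 - 466522) = 1/(-466361) = -1/466361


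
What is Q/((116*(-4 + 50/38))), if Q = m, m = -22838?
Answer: 216961/2958 ≈ 73.347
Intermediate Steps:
Q = -22838
Q/((116*(-4 + 50/38))) = -22838*1/(116*(-4 + 50/38)) = -22838*1/(116*(-4 + 50*(1/38))) = -22838*1/(116*(-4 + 25/19)) = -22838/(116*(-51/19)) = -22838/(-5916/19) = -22838*(-19/5916) = 216961/2958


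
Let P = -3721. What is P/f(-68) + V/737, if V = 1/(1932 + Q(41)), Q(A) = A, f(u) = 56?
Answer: -5410709765/81429656 ≈ -66.446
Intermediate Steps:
V = 1/1973 (V = 1/(1932 + 41) = 1/1973 ≈ 0.00050684)
P/f(-68) + V/737 = -3721/56 + (1/1973)/737 = -3721*1/56 + (1/1973)*(1/737) = -3721/56 + 1/1454101 = -5410709765/81429656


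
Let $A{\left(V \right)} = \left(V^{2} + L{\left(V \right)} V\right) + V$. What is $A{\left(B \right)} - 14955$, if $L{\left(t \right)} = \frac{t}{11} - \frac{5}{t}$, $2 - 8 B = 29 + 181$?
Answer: $- \frac{156734}{11} \approx -14249.0$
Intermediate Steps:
$B = -26$ ($B = \frac{1}{4} - \frac{29 + 181}{8} = \frac{1}{4} - \frac{105}{4} = -26$)
$L{\left(t \right)} = - \frac{5}{t} + \frac{t}{11}$ ($L{\left(t \right)} = t \frac{1}{11} - \frac{5}{t} = \frac{t}{11} - \frac{5}{t} = - \frac{5}{t} + \frac{t}{11}$)
$A{\left(V \right)} = V + V^{2} + V \left(- \frac{5}{V} + \frac{V}{11}\right)$ ($A{\left(V \right)} = \left(V^{2} + \left(- \frac{5}{V} + \frac{V}{11}\right) V\right) + V = \left(V^{2} + V \left(- \frac{5}{V} + \frac{V}{11}\right)\right) + V = V + V^{2} + V \left(- \frac{5}{V} + \frac{V}{11}\right)$)
$A{\left(B \right)} - 14955 = \left(-5 - 26 + \frac{12 \left(-26\right)^{2}}{11}\right) - 14955 = \left(-5 - 26 + \frac{12}{11} \cdot 676\right) - 14955 = \left(-5 - 26 + \frac{8112}{11}\right) - 14955 = \frac{7771}{11} - 14955 = - \frac{156734}{11}$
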